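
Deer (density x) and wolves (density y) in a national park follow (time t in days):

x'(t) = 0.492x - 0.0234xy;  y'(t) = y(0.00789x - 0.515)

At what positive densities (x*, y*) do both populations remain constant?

Set dy/dt = 0 with y > 0: 0.00789x - 0.515 = 0, so x* = 0.515/0.00789 = 65.3.
Set dx/dt = 0 with x > 0: 0.492 - 0.0234y = 0, so y* = 0.492/0.0234 = 21.

x* ≈ 65.3, y* ≈ 21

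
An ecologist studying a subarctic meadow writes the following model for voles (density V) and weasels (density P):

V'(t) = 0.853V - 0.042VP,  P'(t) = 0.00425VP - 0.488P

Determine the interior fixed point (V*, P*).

V* ≈ 115, P* ≈ 20.3

Set dP/dt = 0 with P > 0: 0.00425V - 0.488 = 0, so V* = 0.488/0.00425 = 115.
Set dV/dt = 0 with V > 0: 0.853 - 0.042P = 0, so P* = 0.853/0.042 = 20.3.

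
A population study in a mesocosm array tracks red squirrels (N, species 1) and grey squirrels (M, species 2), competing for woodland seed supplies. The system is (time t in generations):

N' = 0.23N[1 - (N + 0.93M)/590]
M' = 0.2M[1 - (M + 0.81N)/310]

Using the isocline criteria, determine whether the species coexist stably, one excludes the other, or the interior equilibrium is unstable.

species 1 excludes species 2

Compare the nullcline intercepts: K1/α12 = 590/0.93 = 634 > K2 = 310; K2/α21 = 310/0.81 = 383 < K1 = 590.
Since the inequalities point opposite ways, species 1 can invade but species 2 cannot.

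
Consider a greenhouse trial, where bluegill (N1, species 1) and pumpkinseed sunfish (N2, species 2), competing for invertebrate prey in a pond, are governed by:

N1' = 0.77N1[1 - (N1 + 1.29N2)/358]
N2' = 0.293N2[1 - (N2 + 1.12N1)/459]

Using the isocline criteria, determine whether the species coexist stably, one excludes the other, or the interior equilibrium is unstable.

species 2 excludes species 1

Compare the nullcline intercepts: K1/α12 = 358/1.29 = 278 < K2 = 459; K2/α21 = 459/1.12 = 410 > K1 = 358.
Since the inequalities point opposite ways, species 2 can invade but species 1 cannot.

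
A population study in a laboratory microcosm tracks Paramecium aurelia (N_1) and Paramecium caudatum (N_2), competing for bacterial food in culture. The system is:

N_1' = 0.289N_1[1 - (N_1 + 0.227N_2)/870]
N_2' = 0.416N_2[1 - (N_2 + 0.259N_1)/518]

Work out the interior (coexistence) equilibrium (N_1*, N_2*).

N_1* ≈ 799, N_2* ≈ 311

Setting both brackets to zero gives the nullclines N_1 + 0.227N_2 = 870 and 0.259N_1 + N_2 = 518.
Substituting N_2 = 518 - 0.259N_1 into the first: N_1(1 - 0.227·0.259) = 870 - 0.227·518.
So N_1* = 752/0.941 = 799, and then N_2* = 518 - 0.259·799 = 311.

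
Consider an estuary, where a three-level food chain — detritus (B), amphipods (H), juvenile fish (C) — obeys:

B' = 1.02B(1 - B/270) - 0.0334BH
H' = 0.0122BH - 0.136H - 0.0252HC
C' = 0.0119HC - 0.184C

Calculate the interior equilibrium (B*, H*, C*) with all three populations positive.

From dC/dt = 0: 0.0119H* = 0.184, so H* = 15.5.
From dB/dt = 0: 1.02(1 - B*/270) = 0.0334·15.5, giving B* = 270·(1 - 0.506) = 133.
From dH/dt = 0: 0.0122·133 - 0.136 = 0.0252C*, so C* = 1.49/0.0252 = 59.1.

B* ≈ 133, H* ≈ 15.5, C* ≈ 59.1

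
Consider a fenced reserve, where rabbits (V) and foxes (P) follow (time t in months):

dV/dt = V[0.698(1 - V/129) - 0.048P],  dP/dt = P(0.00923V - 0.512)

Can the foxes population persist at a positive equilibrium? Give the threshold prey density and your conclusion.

Threshold V = 55.5; K > 55.5, so yes, the predator persists.

The predator equation gives dP/dt > 0 only when V > 0.512/0.00923 = 55.5.
Without the predator, V → K = 129. Since 129 > 55.5, the predator can invade and persist.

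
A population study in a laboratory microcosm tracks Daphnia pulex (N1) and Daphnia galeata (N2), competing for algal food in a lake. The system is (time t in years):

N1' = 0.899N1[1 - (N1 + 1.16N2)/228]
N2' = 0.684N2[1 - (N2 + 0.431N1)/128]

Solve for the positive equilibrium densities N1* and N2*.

Setting both brackets to zero gives the nullclines N1 + 1.16N2 = 228 and 0.431N1 + N2 = 128.
Substituting N2 = 128 - 0.431N1 into the first: N1(1 - 1.16·0.431) = 228 - 1.16·128.
So N1* = 79.5/0.5 = 159, and then N2* = 128 - 0.431·159 = 59.5.

N1* ≈ 159, N2* ≈ 59.5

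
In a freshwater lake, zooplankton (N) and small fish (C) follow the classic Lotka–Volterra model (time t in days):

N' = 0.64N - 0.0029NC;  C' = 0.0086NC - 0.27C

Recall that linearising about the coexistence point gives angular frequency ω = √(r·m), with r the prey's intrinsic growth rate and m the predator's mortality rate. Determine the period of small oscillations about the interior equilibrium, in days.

Here r = 0.64 and m = 0.27, so r·m = 0.173.
ω = √0.173 = 0.416 per day, hence T = 2π/ω ≈ 15.1 days.

T ≈ 15.1 days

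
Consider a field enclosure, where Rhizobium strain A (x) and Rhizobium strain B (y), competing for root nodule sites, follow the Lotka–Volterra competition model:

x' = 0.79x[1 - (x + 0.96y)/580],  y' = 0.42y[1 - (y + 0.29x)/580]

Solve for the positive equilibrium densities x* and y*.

Setting both brackets to zero gives the nullclines x + 0.96y = 580 and 0.29x + y = 580.
Substituting y = 580 - 0.29x into the first: x(1 - 0.96·0.29) = 580 - 0.96·580.
So x* = 23.2/0.722 = 32.2, and then y* = 580 - 0.29·32.2 = 571.

x* ≈ 32.2, y* ≈ 571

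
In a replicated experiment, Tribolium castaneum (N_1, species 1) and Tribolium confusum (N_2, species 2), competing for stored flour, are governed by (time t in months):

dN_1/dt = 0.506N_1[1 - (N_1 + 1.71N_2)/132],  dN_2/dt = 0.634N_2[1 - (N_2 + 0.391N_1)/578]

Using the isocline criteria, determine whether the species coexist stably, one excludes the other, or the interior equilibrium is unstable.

species 2 excludes species 1

Compare the nullcline intercepts: K1/α12 = 132/1.71 = 77.2 < K2 = 578; K2/α21 = 578/0.391 = 1480 > K1 = 132.
Since the inequalities point opposite ways, species 2 can invade but species 1 cannot.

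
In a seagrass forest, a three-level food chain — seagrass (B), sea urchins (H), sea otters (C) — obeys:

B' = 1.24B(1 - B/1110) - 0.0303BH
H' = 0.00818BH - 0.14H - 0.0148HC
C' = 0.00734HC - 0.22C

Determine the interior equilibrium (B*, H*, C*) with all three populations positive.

From dC/dt = 0: 0.00734H* = 0.22, so H* = 30.
From dB/dt = 0: 1.24(1 - B*/1110) = 0.0303·30, giving B* = 1110·(1 - 0.732) = 297.
From dH/dt = 0: 0.00818·297 - 0.14 = 0.0148C*, so C* = 2.29/0.0148 = 155.

B* ≈ 297, H* ≈ 30, C* ≈ 155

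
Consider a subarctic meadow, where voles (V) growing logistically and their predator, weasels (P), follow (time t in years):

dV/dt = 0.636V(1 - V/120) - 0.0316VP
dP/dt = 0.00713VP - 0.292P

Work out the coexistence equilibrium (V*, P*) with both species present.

V* ≈ 41, P* ≈ 13.3

From dP/dt = 0 with P > 0: 0.00713V* = 0.292, so V* = 41.
Substitute into dV/dt = 0: 0.636(1 - 41/120) = 0.0316P*.
The bracket is 0.659, giving P* = 0.419/0.0316 = 13.3.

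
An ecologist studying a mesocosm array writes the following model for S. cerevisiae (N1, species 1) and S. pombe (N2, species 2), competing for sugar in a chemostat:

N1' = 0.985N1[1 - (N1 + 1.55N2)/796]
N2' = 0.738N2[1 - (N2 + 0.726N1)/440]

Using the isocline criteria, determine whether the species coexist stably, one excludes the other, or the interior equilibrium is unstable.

species 1 excludes species 2

Compare the nullcline intercepts: K1/α12 = 796/1.55 = 514 > K2 = 440; K2/α21 = 440/0.726 = 606 < K1 = 796.
Since the inequalities point opposite ways, species 1 can invade but species 2 cannot.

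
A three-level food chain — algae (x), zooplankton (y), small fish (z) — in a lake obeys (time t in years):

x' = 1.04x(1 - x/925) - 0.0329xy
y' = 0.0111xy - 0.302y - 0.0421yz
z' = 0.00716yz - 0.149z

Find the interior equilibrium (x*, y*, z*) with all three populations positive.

x* ≈ 316, y* ≈ 20.8, z* ≈ 76.2

From dz/dt = 0: 0.00716y* = 0.149, so y* = 20.8.
From dx/dt = 0: 1.04(1 - x*/925) = 0.0329·20.8, giving x* = 925·(1 - 0.658) = 316.
From dy/dt = 0: 0.0111·316 - 0.302 = 0.0421z*, so z* = 3.21/0.0421 = 76.2.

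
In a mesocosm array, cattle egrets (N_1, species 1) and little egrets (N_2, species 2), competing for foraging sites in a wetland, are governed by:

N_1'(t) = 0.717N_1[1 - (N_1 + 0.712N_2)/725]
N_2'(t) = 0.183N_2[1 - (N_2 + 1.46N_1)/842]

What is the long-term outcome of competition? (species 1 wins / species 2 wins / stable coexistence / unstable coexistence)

species 1 excludes species 2

Compare the nullcline intercepts: K1/α12 = 725/0.712 = 1020 > K2 = 842; K2/α21 = 842/1.46 = 577 < K1 = 725.
Since the inequalities point opposite ways, species 1 can invade but species 2 cannot.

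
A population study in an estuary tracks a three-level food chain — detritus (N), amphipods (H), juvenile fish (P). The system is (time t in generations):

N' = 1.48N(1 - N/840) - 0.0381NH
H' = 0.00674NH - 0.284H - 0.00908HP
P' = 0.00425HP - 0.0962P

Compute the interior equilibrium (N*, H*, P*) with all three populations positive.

From dP/dt = 0: 0.00425H* = 0.0962, so H* = 22.6.
From dN/dt = 0: 1.48(1 - N*/840) = 0.0381·22.6, giving N* = 840·(1 - 0.583) = 351.
From dH/dt = 0: 0.00674·351 - 0.284 = 0.00908P*, so P* = 2.08/0.00908 = 229.

N* ≈ 351, H* ≈ 22.6, P* ≈ 229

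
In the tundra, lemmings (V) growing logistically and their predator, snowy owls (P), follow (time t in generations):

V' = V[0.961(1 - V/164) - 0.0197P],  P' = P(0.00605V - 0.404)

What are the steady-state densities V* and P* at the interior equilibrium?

From dP/dt = 0 with P > 0: 0.00605V* = 0.404, so V* = 66.8.
Substitute into dV/dt = 0: 0.961(1 - 66.8/164) = 0.0197P*.
The bracket is 0.593, giving P* = 0.57/0.0197 = 28.9.

V* ≈ 66.8, P* ≈ 28.9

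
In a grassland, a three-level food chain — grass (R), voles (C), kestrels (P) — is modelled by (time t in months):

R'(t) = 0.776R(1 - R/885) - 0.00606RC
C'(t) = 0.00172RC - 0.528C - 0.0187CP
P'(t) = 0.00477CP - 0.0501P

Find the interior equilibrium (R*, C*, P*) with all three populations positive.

From dP/dt = 0: 0.00477C* = 0.0501, so C* = 10.5.
From dR/dt = 0: 0.776(1 - R*/885) = 0.00606·10.5, giving R* = 885·(1 - 0.082) = 812.
From dC/dt = 0: 0.00172·812 - 0.528 = 0.0187P*, so P* = 0.869/0.0187 = 46.5.

R* ≈ 812, C* ≈ 10.5, P* ≈ 46.5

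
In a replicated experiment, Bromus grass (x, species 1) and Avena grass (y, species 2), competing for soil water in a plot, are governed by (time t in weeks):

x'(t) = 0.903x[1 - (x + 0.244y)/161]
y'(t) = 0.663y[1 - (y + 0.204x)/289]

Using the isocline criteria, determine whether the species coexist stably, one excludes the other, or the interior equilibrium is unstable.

stable coexistence

Compare the nullcline intercepts: K1/α12 = 161/0.244 = 660 > K2 = 289; K2/α21 = 289/0.204 = 1420 > K1 = 161.
Since both inequalities hold, each species can invade when rare, so the interior equilibrium is stable.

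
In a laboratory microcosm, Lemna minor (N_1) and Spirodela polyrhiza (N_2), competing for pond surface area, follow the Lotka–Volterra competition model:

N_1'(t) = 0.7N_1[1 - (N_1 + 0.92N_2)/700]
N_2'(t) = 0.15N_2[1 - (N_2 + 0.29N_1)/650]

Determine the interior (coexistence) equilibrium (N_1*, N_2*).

N_1* ≈ 139, N_2* ≈ 610

Setting both brackets to zero gives the nullclines N_1 + 0.92N_2 = 700 and 0.29N_1 + N_2 = 650.
Substituting N_2 = 650 - 0.29N_1 into the first: N_1(1 - 0.92·0.29) = 700 - 0.92·650.
So N_1* = 102/0.733 = 139, and then N_2* = 650 - 0.29·139 = 610.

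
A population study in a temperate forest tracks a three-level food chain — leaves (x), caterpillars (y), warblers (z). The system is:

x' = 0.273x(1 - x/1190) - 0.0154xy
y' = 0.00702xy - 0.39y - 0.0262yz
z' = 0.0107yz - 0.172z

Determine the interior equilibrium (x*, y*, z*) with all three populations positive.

From dz/dt = 0: 0.0107y* = 0.172, so y* = 16.1.
From dx/dt = 0: 0.273(1 - x*/1190) = 0.0154·16.1, giving x* = 1190·(1 - 0.907) = 111.
From dy/dt = 0: 0.00702·111 - 0.39 = 0.0262z*, so z* = 0.389/0.0262 = 14.8.

x* ≈ 111, y* ≈ 16.1, z* ≈ 14.8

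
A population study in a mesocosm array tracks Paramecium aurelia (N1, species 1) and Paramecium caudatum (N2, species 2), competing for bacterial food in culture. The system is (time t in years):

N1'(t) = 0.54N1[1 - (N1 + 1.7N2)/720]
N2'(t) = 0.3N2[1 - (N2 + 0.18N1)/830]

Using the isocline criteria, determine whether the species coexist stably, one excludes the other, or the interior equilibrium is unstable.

species 2 excludes species 1

Compare the nullcline intercepts: K1/α12 = 720/1.7 = 424 < K2 = 830; K2/α21 = 830/0.18 = 4610 > K1 = 720.
Since the inequalities point opposite ways, species 2 can invade but species 1 cannot.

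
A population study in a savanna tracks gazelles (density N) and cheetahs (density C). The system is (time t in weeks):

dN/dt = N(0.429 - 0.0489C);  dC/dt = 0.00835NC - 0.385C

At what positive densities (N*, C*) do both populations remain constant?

N* ≈ 46.1, C* ≈ 8.77

Set dC/dt = 0 with C > 0: 0.00835N - 0.385 = 0, so N* = 0.385/0.00835 = 46.1.
Set dN/dt = 0 with N > 0: 0.429 - 0.0489C = 0, so C* = 0.429/0.0489 = 8.77.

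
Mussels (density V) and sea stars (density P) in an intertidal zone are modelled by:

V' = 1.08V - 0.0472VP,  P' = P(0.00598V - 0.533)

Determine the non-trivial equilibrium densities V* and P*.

Set dP/dt = 0 with P > 0: 0.00598V - 0.533 = 0, so V* = 0.533/0.00598 = 89.1.
Set dV/dt = 0 with V > 0: 1.08 - 0.0472P = 0, so P* = 1.08/0.0472 = 22.9.

V* ≈ 89.1, P* ≈ 22.9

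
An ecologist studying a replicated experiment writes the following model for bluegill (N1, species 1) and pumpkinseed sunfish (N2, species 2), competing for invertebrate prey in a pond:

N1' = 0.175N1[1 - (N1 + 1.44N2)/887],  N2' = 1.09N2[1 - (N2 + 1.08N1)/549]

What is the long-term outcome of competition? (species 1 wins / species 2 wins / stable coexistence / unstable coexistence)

species 1 excludes species 2

Compare the nullcline intercepts: K1/α12 = 887/1.44 = 616 > K2 = 549; K2/α21 = 549/1.08 = 508 < K1 = 887.
Since the inequalities point opposite ways, species 1 can invade but species 2 cannot.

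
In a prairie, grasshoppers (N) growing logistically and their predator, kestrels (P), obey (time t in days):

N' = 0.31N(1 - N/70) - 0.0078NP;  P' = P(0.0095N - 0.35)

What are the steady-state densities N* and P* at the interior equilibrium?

From dP/dt = 0 with P > 0: 0.0095N* = 0.35, so N* = 36.8.
Substitute into dN/dt = 0: 0.31(1 - 36.8/70) = 0.0078P*.
The bracket is 0.474, giving P* = 0.147/0.0078 = 18.8.

N* ≈ 36.8, P* ≈ 18.8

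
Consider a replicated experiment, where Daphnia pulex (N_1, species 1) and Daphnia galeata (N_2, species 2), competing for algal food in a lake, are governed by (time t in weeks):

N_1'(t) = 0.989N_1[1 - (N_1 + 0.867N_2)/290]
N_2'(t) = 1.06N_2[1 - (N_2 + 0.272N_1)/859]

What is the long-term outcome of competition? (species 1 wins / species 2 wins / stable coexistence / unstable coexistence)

Compare the nullcline intercepts: K1/α12 = 290/0.867 = 334 < K2 = 859; K2/α21 = 859/0.272 = 3160 > K1 = 290.
Since the inequalities point opposite ways, species 2 can invade but species 1 cannot.

species 2 excludes species 1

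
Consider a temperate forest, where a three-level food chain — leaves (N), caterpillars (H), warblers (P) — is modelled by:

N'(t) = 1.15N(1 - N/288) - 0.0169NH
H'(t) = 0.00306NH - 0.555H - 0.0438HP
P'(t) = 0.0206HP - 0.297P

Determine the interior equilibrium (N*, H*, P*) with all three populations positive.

From dP/dt = 0: 0.0206H* = 0.297, so H* = 14.4.
From dN/dt = 0: 1.15(1 - N*/288) = 0.0169·14.4, giving N* = 288·(1 - 0.212) = 227.
From dH/dt = 0: 0.00306·227 - 0.555 = 0.0438P*, so P* = 0.14/0.0438 = 3.19.

N* ≈ 227, H* ≈ 14.4, P* ≈ 3.19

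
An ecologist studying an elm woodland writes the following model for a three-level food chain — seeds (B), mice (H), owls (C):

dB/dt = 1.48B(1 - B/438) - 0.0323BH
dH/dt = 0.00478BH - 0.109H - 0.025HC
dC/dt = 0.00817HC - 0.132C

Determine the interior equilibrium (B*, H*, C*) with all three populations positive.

B* ≈ 284, H* ≈ 16.2, C* ≈ 49.9

From dC/dt = 0: 0.00817H* = 0.132, so H* = 16.2.
From dB/dt = 0: 1.48(1 - B*/438) = 0.0323·16.2, giving B* = 438·(1 - 0.353) = 284.
From dH/dt = 0: 0.00478·284 - 0.109 = 0.025C*, so C* = 1.25/0.025 = 49.9.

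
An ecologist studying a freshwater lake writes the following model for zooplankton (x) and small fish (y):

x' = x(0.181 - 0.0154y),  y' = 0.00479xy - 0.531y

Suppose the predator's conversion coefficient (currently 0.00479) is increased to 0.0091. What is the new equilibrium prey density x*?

At the interior fixed point, setting dy/dt = 0 with y > 0 fixes x* = (predator death rate)/(xy coefficient) — independent of the other coefficients.
With the change, x* = 0.531/0.0091 = 58.4; it falls from 111.

x* ≈ 58.4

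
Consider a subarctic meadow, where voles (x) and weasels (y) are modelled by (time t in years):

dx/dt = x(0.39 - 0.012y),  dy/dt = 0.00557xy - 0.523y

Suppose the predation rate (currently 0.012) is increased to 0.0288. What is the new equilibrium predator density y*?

At the interior fixed point, setting dx/dt = 0 with x > 0 fixes y* = (prey growth rate)/(xy coefficient) — independent of the other coefficients.
With the change, y* = 0.39/0.0288 = 13.5; it falls from 32.5.

y* ≈ 13.5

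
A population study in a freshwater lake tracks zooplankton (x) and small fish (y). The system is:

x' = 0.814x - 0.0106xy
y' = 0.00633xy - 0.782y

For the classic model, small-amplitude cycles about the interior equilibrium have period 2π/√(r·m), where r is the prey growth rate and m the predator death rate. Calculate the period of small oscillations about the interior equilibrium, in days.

Here r = 0.814 and m = 0.782, so r·m = 0.637.
ω = √0.637 = 0.798 per day, hence T = 2π/ω ≈ 7.88 days.

T ≈ 7.88 days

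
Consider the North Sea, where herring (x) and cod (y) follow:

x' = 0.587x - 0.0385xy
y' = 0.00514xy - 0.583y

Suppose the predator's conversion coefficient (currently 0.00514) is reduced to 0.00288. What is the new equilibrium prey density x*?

x* ≈ 202

At the interior fixed point, setting dy/dt = 0 with y > 0 fixes x* = (predator death rate)/(xy coefficient) — independent of the other coefficients.
With the change, x* = 0.583/0.00288 = 202; it rises from 113.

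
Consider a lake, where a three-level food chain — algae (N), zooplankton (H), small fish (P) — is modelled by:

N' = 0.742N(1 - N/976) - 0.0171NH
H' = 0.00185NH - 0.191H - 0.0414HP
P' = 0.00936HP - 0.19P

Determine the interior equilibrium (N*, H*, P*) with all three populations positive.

N* ≈ 519, H* ≈ 20.3, P* ≈ 18.6

From dP/dt = 0: 0.00936H* = 0.19, so H* = 20.3.
From dN/dt = 0: 0.742(1 - N*/976) = 0.0171·20.3, giving N* = 976·(1 - 0.468) = 519.
From dH/dt = 0: 0.00185·519 - 0.191 = 0.0414P*, so P* = 0.77/0.0414 = 18.6.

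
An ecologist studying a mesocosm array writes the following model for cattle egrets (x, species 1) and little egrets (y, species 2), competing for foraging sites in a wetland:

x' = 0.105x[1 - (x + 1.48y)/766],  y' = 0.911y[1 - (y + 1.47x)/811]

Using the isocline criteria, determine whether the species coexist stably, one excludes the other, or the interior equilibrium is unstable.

unstable coexistence (outcome depends on initial conditions)

Compare the nullcline intercepts: K1/α12 = 766/1.48 = 518 < K2 = 811; K2/α21 = 811/1.47 = 552 < K1 = 766.
Since both are reversed, neither can invade when rare; the interior point is a saddle.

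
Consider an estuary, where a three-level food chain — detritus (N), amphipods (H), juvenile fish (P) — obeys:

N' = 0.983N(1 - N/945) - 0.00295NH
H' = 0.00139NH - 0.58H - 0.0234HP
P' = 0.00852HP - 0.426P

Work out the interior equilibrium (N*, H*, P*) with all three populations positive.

N* ≈ 803, H* ≈ 50, P* ≈ 22.9

From dP/dt = 0: 0.00852H* = 0.426, so H* = 50.
From dN/dt = 0: 0.983(1 - N*/945) = 0.00295·50, giving N* = 945·(1 - 0.15) = 803.
From dH/dt = 0: 0.00139·803 - 0.58 = 0.0234P*, so P* = 0.536/0.0234 = 22.9.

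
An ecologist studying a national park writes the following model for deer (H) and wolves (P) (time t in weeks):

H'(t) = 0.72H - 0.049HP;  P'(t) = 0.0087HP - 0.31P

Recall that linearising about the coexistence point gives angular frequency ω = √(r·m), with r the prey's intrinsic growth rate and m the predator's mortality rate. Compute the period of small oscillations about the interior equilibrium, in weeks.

Here r = 0.72 and m = 0.31, so r·m = 0.223.
ω = √0.223 = 0.472 per week, hence T = 2π/ω ≈ 13.3 weeks.

T ≈ 13.3 weeks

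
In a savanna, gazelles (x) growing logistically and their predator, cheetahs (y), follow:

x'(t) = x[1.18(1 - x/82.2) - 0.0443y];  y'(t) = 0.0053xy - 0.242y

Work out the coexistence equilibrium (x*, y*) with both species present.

From dy/dt = 0 with y > 0: 0.0053x* = 0.242, so x* = 45.7.
Substitute into dx/dt = 0: 1.18(1 - 45.7/82.2) = 0.0443y*.
The bracket is 0.445, giving y* = 0.525/0.0443 = 11.8.

x* ≈ 45.7, y* ≈ 11.8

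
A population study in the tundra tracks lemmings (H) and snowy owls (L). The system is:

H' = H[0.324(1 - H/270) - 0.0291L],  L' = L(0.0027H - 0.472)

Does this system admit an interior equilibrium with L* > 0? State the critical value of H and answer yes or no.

Threshold H = 175; K > 175, so yes, the predator persists.

The predator equation gives dL/dt > 0 only when H > 0.472/0.0027 = 175.
Without the predator, H → K = 270. Since 270 > 175, the predator can invade and persist.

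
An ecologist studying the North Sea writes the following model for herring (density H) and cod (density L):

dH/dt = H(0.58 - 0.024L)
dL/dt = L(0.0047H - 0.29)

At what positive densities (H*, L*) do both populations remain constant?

H* ≈ 61.7, L* ≈ 24.2

Set dL/dt = 0 with L > 0: 0.0047H - 0.29 = 0, so H* = 0.29/0.0047 = 61.7.
Set dH/dt = 0 with H > 0: 0.58 - 0.024L = 0, so L* = 0.58/0.024 = 24.2.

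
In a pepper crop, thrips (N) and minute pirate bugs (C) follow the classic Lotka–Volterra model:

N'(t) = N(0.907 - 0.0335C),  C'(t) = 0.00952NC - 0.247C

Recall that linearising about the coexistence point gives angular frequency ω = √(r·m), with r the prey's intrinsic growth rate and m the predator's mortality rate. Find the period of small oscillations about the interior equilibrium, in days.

T ≈ 13.3 days

Here r = 0.907 and m = 0.247, so r·m = 0.224.
ω = √0.224 = 0.473 per day, hence T = 2π/ω ≈ 13.3 days.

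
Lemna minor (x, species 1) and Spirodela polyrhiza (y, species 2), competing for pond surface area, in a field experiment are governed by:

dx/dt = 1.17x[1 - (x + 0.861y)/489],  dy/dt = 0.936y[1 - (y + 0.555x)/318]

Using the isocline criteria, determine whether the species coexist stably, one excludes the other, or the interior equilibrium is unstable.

stable coexistence

Compare the nullcline intercepts: K1/α12 = 489/0.861 = 568 > K2 = 318; K2/α21 = 318/0.555 = 573 > K1 = 489.
Since both inequalities hold, each species can invade when rare, so the interior equilibrium is stable.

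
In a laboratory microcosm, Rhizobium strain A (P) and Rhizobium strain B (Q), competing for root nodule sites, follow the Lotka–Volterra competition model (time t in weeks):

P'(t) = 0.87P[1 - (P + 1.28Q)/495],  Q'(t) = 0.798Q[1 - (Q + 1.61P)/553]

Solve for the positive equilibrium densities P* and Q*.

Setting both brackets to zero gives the nullclines P + 1.28Q = 495 and 1.61P + Q = 553.
Substituting Q = 553 - 1.61P into the first: P(1 - 1.28·1.61) = 495 - 1.28·553.
So P* = -213/-1.06 = 201, and then Q* = 553 - 1.61·201 = 230.

P* ≈ 201, Q* ≈ 230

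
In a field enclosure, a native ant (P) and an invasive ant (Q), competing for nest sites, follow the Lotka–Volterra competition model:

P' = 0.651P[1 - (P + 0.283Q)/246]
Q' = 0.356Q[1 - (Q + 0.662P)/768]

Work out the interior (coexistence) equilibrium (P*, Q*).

P* ≈ 35.3, Q* ≈ 745

Setting both brackets to zero gives the nullclines P + 0.283Q = 246 and 0.662P + Q = 768.
Substituting Q = 768 - 0.662P into the first: P(1 - 0.283·0.662) = 246 - 0.283·768.
So P* = 28.7/0.813 = 35.3, and then Q* = 768 - 0.662·35.3 = 745.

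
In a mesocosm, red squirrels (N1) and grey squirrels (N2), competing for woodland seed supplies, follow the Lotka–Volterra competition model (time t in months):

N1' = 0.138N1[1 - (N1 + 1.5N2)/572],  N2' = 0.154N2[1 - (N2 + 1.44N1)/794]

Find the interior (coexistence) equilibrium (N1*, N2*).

N1* ≈ 534, N2* ≈ 25.6

Setting both brackets to zero gives the nullclines N1 + 1.5N2 = 572 and 1.44N1 + N2 = 794.
Substituting N2 = 794 - 1.44N1 into the first: N1(1 - 1.5·1.44) = 572 - 1.5·794.
So N1* = -619/-1.16 = 534, and then N2* = 794 - 1.44·534 = 25.6.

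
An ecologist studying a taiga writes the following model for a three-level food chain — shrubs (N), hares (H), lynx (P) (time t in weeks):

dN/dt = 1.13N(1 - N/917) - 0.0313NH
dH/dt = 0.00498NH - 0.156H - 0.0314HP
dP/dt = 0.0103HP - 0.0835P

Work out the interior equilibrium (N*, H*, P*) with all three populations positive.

From dP/dt = 0: 0.0103H* = 0.0835, so H* = 8.11.
From dN/dt = 0: 1.13(1 - N*/917) = 0.0313·8.11, giving N* = 917·(1 - 0.225) = 711.
From dH/dt = 0: 0.00498·711 - 0.156 = 0.0314P*, so P* = 3.39/0.0314 = 108.

N* ≈ 711, H* ≈ 8.11, P* ≈ 108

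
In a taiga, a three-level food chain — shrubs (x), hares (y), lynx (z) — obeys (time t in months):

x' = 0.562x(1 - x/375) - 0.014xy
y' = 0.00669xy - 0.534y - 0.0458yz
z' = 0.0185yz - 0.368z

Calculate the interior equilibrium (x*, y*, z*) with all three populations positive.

x* ≈ 189, y* ≈ 19.9, z* ≈ 16

From dz/dt = 0: 0.0185y* = 0.368, so y* = 19.9.
From dx/dt = 0: 0.562(1 - x*/375) = 0.014·19.9, giving x* = 375·(1 - 0.496) = 189.
From dy/dt = 0: 0.00669·189 - 0.534 = 0.0458z*, so z* = 0.732/0.0458 = 16.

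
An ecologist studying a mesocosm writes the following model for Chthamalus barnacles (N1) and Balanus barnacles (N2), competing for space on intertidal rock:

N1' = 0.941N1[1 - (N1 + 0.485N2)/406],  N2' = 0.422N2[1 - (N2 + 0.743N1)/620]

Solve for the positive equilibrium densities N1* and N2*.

N1* ≈ 165, N2* ≈ 498

Setting both brackets to zero gives the nullclines N1 + 0.485N2 = 406 and 0.743N1 + N2 = 620.
Substituting N2 = 620 - 0.743N1 into the first: N1(1 - 0.485·0.743) = 406 - 0.485·620.
So N1* = 105/0.64 = 165, and then N2* = 620 - 0.743·165 = 498.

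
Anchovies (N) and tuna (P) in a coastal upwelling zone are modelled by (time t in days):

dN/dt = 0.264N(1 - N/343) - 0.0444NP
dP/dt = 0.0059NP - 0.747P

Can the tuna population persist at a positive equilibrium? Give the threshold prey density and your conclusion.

The predator equation gives dP/dt > 0 only when N > 0.747/0.0059 = 127.
Without the predator, N → K = 343. Since 343 > 127, the predator can invade and persist.

Threshold N = 127; K > 127, so yes, the predator persists.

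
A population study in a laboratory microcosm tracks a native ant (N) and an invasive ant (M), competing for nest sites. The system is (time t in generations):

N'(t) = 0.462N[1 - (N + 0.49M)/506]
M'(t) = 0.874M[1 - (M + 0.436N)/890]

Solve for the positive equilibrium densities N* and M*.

N* ≈ 88.9, M* ≈ 851

Setting both brackets to zero gives the nullclines N + 0.49M = 506 and 0.436N + M = 890.
Substituting M = 890 - 0.436N into the first: N(1 - 0.49·0.436) = 506 - 0.49·890.
So N* = 69.9/0.786 = 88.9, and then M* = 890 - 0.436·88.9 = 851.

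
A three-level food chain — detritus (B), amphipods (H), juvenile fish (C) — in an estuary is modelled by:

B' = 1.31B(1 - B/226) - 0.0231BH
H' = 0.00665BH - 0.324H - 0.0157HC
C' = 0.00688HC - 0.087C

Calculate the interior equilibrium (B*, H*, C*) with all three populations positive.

B* ≈ 176, H* ≈ 12.6, C* ≈ 53.7

From dC/dt = 0: 0.00688H* = 0.087, so H* = 12.6.
From dB/dt = 0: 1.31(1 - B*/226) = 0.0231·12.6, giving B* = 226·(1 - 0.223) = 176.
From dH/dt = 0: 0.00665·176 - 0.324 = 0.0157C*, so C* = 0.844/0.0157 = 53.7.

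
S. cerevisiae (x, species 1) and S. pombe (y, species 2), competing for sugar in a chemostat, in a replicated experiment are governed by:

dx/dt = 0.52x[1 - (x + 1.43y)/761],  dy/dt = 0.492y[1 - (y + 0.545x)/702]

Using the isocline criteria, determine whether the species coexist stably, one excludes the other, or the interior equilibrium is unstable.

species 2 excludes species 1

Compare the nullcline intercepts: K1/α12 = 761/1.43 = 532 < K2 = 702; K2/α21 = 702/0.545 = 1290 > K1 = 761.
Since the inequalities point opposite ways, species 2 can invade but species 1 cannot.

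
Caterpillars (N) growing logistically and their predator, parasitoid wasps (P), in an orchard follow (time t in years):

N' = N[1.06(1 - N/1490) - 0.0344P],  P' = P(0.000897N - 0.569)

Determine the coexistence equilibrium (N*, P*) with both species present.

N* ≈ 634, P* ≈ 17.7

From dP/dt = 0 with P > 0: 0.000897N* = 0.569, so N* = 634.
Substitute into dN/dt = 0: 1.06(1 - 634/1490) = 0.0344P*.
The bracket is 0.574, giving P* = 0.609/0.0344 = 17.7.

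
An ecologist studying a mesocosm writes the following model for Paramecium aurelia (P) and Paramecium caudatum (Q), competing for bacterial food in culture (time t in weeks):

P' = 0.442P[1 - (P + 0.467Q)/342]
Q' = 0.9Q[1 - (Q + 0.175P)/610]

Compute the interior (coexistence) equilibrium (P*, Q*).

P* ≈ 62.2, Q* ≈ 599

Setting both brackets to zero gives the nullclines P + 0.467Q = 342 and 0.175P + Q = 610.
Substituting Q = 610 - 0.175P into the first: P(1 - 0.467·0.175) = 342 - 0.467·610.
So P* = 57.1/0.918 = 62.2, and then Q* = 610 - 0.175·62.2 = 599.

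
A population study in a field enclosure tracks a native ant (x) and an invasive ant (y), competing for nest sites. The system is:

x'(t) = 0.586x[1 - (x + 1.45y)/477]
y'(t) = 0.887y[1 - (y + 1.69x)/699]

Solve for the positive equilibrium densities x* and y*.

x* ≈ 370, y* ≈ 73.9

Setting both brackets to zero gives the nullclines x + 1.45y = 477 and 1.69x + y = 699.
Substituting y = 699 - 1.69x into the first: x(1 - 1.45·1.69) = 477 - 1.45·699.
So x* = -537/-1.45 = 370, and then y* = 699 - 1.69·370 = 73.9.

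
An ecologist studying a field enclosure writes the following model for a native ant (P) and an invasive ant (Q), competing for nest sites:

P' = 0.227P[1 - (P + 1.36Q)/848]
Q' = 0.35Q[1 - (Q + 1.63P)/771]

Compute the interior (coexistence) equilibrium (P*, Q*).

Setting both brackets to zero gives the nullclines P + 1.36Q = 848 and 1.63P + Q = 771.
Substituting Q = 771 - 1.63P into the first: P(1 - 1.36·1.63) = 848 - 1.36·771.
So P* = -201/-1.22 = 165, and then Q* = 771 - 1.63·165 = 502.

P* ≈ 165, Q* ≈ 502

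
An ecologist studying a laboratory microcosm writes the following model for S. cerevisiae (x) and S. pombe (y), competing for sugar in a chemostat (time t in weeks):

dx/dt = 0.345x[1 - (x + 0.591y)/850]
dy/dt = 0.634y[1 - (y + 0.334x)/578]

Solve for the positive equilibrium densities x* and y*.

x* ≈ 633, y* ≈ 366

Setting both brackets to zero gives the nullclines x + 0.591y = 850 and 0.334x + y = 578.
Substituting y = 578 - 0.334x into the first: x(1 - 0.591·0.334) = 850 - 0.591·578.
So x* = 508/0.803 = 633, and then y* = 578 - 0.334·633 = 366.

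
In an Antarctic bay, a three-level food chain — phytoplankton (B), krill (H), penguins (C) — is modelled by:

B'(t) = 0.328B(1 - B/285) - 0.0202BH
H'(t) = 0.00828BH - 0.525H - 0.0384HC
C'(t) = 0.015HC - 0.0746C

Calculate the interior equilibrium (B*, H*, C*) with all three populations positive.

B* ≈ 198, H* ≈ 4.97, C* ≈ 29

From dC/dt = 0: 0.015H* = 0.0746, so H* = 4.97.
From dB/dt = 0: 0.328(1 - B*/285) = 0.0202·4.97, giving B* = 285·(1 - 0.306) = 198.
From dH/dt = 0: 0.00828·198 - 0.525 = 0.0384C*, so C* = 1.11/0.0384 = 29.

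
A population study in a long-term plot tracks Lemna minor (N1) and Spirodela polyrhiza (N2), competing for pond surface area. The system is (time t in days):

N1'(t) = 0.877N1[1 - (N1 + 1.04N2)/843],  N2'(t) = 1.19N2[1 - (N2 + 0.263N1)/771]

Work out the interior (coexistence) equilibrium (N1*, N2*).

N1* ≈ 56.7, N2* ≈ 756

Setting both brackets to zero gives the nullclines N1 + 1.04N2 = 843 and 0.263N1 + N2 = 771.
Substituting N2 = 771 - 0.263N1 into the first: N1(1 - 1.04·0.263) = 843 - 1.04·771.
So N1* = 41.2/0.726 = 56.7, and then N2* = 771 - 0.263·56.7 = 756.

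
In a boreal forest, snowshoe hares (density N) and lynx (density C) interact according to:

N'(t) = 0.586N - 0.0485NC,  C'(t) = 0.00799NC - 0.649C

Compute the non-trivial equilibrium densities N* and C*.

N* ≈ 81.2, C* ≈ 12.1

Set dC/dt = 0 with C > 0: 0.00799N - 0.649 = 0, so N* = 0.649/0.00799 = 81.2.
Set dN/dt = 0 with N > 0: 0.586 - 0.0485C = 0, so C* = 0.586/0.0485 = 12.1.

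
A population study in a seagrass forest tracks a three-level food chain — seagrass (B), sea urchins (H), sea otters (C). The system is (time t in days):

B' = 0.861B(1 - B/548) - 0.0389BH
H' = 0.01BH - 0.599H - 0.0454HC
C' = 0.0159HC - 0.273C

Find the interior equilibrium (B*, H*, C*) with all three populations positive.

B* ≈ 123, H* ≈ 17.2, C* ≈ 13.9

From dC/dt = 0: 0.0159H* = 0.273, so H* = 17.2.
From dB/dt = 0: 0.861(1 - B*/548) = 0.0389·17.2, giving B* = 548·(1 - 0.776) = 123.
From dH/dt = 0: 0.01·123 - 0.599 = 0.0454C*, so C* = 0.63/0.0454 = 13.9.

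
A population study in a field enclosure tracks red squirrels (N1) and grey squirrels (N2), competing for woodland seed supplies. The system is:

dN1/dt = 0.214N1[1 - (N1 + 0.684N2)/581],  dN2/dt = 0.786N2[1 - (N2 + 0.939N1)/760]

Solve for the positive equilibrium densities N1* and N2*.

N1* ≈ 171, N2* ≈ 599

Setting both brackets to zero gives the nullclines N1 + 0.684N2 = 581 and 0.939N1 + N2 = 760.
Substituting N2 = 760 - 0.939N1 into the first: N1(1 - 0.684·0.939) = 581 - 0.684·760.
So N1* = 61.2/0.358 = 171, and then N2* = 760 - 0.939·171 = 599.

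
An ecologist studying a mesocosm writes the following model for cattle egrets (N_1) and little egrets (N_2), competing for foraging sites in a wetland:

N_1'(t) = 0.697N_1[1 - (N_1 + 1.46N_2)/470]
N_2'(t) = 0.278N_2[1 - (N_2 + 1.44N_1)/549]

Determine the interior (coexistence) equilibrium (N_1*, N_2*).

N_1* ≈ 301, N_2* ≈ 116

Setting both brackets to zero gives the nullclines N_1 + 1.46N_2 = 470 and 1.44N_1 + N_2 = 549.
Substituting N_2 = 549 - 1.44N_1 into the first: N_1(1 - 1.46·1.44) = 470 - 1.46·549.
So N_1* = -332/-1.1 = 301, and then N_2* = 549 - 1.44·301 = 116.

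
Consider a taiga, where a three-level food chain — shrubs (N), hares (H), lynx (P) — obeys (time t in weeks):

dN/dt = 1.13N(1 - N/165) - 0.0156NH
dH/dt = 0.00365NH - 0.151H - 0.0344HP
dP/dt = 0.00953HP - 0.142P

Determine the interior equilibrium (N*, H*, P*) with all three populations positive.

From dP/dt = 0: 0.00953H* = 0.142, so H* = 14.9.
From dN/dt = 0: 1.13(1 - N*/165) = 0.0156·14.9, giving N* = 165·(1 - 0.206) = 131.
From dH/dt = 0: 0.00365·131 - 0.151 = 0.0344P*, so P* = 0.327/0.0344 = 9.52.

N* ≈ 131, H* ≈ 14.9, P* ≈ 9.52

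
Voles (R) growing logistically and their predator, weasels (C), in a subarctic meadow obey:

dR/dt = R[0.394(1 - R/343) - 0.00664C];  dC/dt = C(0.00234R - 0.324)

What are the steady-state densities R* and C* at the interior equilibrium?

R* ≈ 138, C* ≈ 35.4

From dC/dt = 0 with C > 0: 0.00234R* = 0.324, so R* = 138.
Substitute into dR/dt = 0: 0.394(1 - 138/343) = 0.00664C*.
The bracket is 0.596, giving C* = 0.235/0.00664 = 35.4.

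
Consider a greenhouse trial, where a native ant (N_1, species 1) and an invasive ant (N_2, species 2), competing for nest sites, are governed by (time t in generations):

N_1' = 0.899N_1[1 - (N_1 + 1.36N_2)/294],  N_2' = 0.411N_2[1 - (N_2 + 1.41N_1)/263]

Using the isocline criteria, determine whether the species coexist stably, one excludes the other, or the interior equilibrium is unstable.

Compare the nullcline intercepts: K1/α12 = 294/1.36 = 216 < K2 = 263; K2/α21 = 263/1.41 = 187 < K1 = 294.
Since both are reversed, neither can invade when rare; the interior point is a saddle.

unstable coexistence (outcome depends on initial conditions)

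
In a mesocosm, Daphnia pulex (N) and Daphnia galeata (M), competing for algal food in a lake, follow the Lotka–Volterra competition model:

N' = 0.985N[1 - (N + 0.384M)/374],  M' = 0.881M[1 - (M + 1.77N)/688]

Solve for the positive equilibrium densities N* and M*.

N* ≈ 343, M* ≈ 81.2

Setting both brackets to zero gives the nullclines N + 0.384M = 374 and 1.77N + M = 688.
Substituting M = 688 - 1.77N into the first: N(1 - 0.384·1.77) = 374 - 0.384·688.
So N* = 110/0.32 = 343, and then M* = 688 - 1.77·343 = 81.2.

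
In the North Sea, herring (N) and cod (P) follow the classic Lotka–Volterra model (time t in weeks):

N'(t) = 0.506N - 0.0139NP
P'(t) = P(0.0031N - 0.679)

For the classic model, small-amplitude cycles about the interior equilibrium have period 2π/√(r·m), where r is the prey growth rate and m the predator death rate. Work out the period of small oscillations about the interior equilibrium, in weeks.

Here r = 0.506 and m = 0.679, so r·m = 0.344.
ω = √0.344 = 0.586 per week, hence T = 2π/ω ≈ 10.7 weeks.

T ≈ 10.7 weeks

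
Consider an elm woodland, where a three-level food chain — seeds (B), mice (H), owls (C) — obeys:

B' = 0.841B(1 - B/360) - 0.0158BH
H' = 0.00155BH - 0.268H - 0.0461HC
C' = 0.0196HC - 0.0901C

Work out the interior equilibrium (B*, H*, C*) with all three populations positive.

From dC/dt = 0: 0.0196H* = 0.0901, so H* = 4.6.
From dB/dt = 0: 0.841(1 - B*/360) = 0.0158·4.6, giving B* = 360·(1 - 0.0864) = 329.
From dH/dt = 0: 0.00155·329 - 0.268 = 0.0461C*, so C* = 0.242/0.0461 = 5.25.

B* ≈ 329, H* ≈ 4.6, C* ≈ 5.25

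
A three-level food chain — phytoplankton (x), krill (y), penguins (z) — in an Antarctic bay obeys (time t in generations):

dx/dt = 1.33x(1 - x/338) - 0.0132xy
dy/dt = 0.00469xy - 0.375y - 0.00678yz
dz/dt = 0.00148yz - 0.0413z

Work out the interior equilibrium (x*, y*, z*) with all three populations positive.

x* ≈ 244, y* ≈ 27.9, z* ≈ 114

From dz/dt = 0: 0.00148y* = 0.0413, so y* = 27.9.
From dx/dt = 0: 1.33(1 - x*/338) = 0.0132·27.9, giving x* = 338·(1 - 0.277) = 244.
From dy/dt = 0: 0.00469·244 - 0.375 = 0.00678z*, so z* = 0.771/0.00678 = 114.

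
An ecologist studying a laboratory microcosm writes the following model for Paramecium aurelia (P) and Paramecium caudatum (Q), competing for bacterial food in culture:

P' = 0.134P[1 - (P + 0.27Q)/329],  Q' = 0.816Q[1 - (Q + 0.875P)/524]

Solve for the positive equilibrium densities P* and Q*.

Setting both brackets to zero gives the nullclines P + 0.27Q = 329 and 0.875P + Q = 524.
Substituting Q = 524 - 0.875P into the first: P(1 - 0.27·0.875) = 329 - 0.27·524.
So P* = 188/0.764 = 246, and then Q* = 524 - 0.875·246 = 309.

P* ≈ 246, Q* ≈ 309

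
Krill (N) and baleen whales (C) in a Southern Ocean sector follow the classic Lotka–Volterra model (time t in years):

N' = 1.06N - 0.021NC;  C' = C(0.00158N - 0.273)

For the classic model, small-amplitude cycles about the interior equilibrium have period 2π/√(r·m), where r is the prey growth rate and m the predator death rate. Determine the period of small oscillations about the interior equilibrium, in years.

T ≈ 11.7 years

Here r = 1.06 and m = 0.273, so r·m = 0.289.
ω = √0.289 = 0.538 per year, hence T = 2π/ω ≈ 11.7 years.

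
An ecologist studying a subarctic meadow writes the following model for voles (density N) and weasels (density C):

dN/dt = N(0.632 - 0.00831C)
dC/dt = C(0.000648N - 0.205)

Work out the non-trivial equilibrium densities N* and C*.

Set dC/dt = 0 with C > 0: 0.000648N - 0.205 = 0, so N* = 0.205/0.000648 = 316.
Set dN/dt = 0 with N > 0: 0.632 - 0.00831C = 0, so C* = 0.632/0.00831 = 76.1.

N* ≈ 316, C* ≈ 76.1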